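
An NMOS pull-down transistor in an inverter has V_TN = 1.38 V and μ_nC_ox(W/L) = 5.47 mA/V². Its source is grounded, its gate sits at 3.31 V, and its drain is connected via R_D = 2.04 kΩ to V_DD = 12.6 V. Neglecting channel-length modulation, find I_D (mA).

I_D = 5.85 mA

V_GS = V_G = 3.31 V, so V_ov = 3.31 − 1.38 = 1.93 V.
Assume saturation: I_D = ½ k_n V_ov² = 0.5 × 5.47 × 1.93² = 10.2 mA, giving V_DS = V_DD − I_D R_D = 12.6 − 10.2 × 2.04 = -8.18 V.
But -8.18 V < V_ov = 1.93 V, so the device is actually in triode.
In triode I_D = k_n[V_ov V_DS − ½ V_DS²] and I_D = (V_DD − V_DS)/R_D. Equating: 5.58 V_DS² − 22.54 V_DS + 12.6 = 0, giving V_DS = 0.67 V (the root below V_ov).
I_D = (12.6 − 0.67) / 2.04 = 5.85 mA.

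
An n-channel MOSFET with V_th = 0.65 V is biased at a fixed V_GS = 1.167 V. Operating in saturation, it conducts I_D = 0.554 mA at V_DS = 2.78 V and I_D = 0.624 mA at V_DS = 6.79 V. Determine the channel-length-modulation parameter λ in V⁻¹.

With V_GS fixed, I_D ∝ (1 + λ V_DS) in saturation, so I_D2/I_D1 = (1 + λ V_DS2)/(1 + λ V_DS1).
0.624/0.554 = 1.126 = (1 + 6.79 λ)/(1 + 2.78 λ).
Solving: λ (I_D1 V_DS2 − I_D2 V_DS1) = I_D2 − I_D1, so λ = (0.624 − 0.554) / (0.554 × 6.79 − 0.624 × 2.78) = 0.07 / 2.03 = 0.0345 V⁻¹.

λ = 0.0345 V⁻¹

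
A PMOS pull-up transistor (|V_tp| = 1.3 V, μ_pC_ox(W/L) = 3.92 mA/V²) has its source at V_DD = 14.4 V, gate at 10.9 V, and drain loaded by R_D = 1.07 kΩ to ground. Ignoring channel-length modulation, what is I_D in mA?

V_SG = V_DD − V_G = 14.4 − 10.9 = 3.5 V, so V_ov = 3.5 − 1.3 = 2.2 V.
Assume saturation: I_D = ½ k_p V_ov² = 0.5 × 3.92 × 2.2² = 9.49 mA, giving V_SD = V_DD − I_D R_D = 14.4 − 9.49 × 1.07 = 4.25 V.
V_SD = 4.25 V ≥ V_ov = 2.2 V, confirming saturation.

I_D = 9.49 mA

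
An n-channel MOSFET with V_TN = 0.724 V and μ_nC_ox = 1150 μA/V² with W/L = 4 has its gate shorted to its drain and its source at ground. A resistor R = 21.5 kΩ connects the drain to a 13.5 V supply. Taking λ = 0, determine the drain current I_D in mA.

I_D = 0.571 mA

With gate tied to drain, V_GS = V_DS ≥ V_GS − V_TN, so the device is in saturation.
k_n = μ_nC_ox · (W/L) = 4.6 mA/V².
KCL at the drain: ½ k_n (V_GS − V_TN)² = (V_DD − V_GS)/R.
Let x = V_GS − 0.724. Then 49.4 x² + x − 12.78 = 0, giving x = 0.498 V (positive root), so V_GS = 1.22 V.
I_D = (V_DD − V_GS)/R = (13.5 − 1.22) / 21.5 = 0.571 mA.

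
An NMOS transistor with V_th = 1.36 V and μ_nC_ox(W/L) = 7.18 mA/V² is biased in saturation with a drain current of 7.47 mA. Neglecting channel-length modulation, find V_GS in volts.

V_GS = 2.80 V

In saturation I_D = ½ k_n (V_GS − V_th)², so V_GS − V_th = √(2 I_D / k_n) = √(2 × 7.47 / 7.18) = 1.44 V.
V_GS = 1.36 + 1.44 = 2.8 V.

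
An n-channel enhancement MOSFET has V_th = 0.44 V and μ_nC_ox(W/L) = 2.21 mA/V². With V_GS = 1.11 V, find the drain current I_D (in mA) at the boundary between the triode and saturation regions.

At the boundary V_DS = V_ov = V_GS − V_th = 1.11 − 0.44 = 0.67 V.
I_D = ½ k_n V_ov² = 0.5 × 2.21 × 0.67² = 0.496 mA.

I_D = 0.496 mA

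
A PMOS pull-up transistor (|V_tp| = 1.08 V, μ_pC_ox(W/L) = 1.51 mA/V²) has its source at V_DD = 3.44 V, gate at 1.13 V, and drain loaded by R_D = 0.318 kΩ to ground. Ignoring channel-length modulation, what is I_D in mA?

V_SG = V_DD − V_G = 3.44 − 1.13 = 2.31 V, so V_ov = 2.31 − 1.08 = 1.23 V.
Assume saturation: I_D = ½ k_p V_ov² = 0.5 × 1.51 × 1.23² = 1.14 mA, giving V_SD = V_DD − I_D R_D = 3.44 − 1.14 × 0.318 = 3.08 V.
V_SD = 3.08 V ≥ V_ov = 1.23 V, confirming saturation.

I_D = 1.14 mA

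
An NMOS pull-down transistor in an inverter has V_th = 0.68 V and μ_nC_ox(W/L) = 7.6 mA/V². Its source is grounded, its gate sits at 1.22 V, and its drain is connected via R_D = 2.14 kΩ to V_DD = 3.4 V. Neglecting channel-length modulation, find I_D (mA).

I_D = 1.11 mA

V_GS = V_G = 1.22 V, so V_ov = 1.22 − 0.68 = 0.54 V.
Assume saturation: I_D = ½ k_n V_ov² = 0.5 × 7.6 × 0.54² = 1.11 mA, giving V_DS = V_DD − I_D R_D = 3.4 − 1.11 × 2.14 = 1.03 V.
V_DS = 1.03 V ≥ V_ov = 0.54 V, confirming saturation.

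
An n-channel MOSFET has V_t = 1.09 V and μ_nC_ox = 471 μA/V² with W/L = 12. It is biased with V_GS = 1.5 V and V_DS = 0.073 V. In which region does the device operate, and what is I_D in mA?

k_n = μ_nC_ox · (W/L) = 5.652 mA/V².
V_ov = V_GS − V_t = 1.5 − 1.09 = 0.41 V.
Since V_DS = 0.073 V < V_ov = 0.41 V, the device is in the triode region.
I_D = k_n [V_ov · V_DS − ½ V_DS²] = 5.652 × [0.41 × 0.073 − 0.5 × 0.073²] = 0.154 mA.

Triode; I_D = 0.154 mA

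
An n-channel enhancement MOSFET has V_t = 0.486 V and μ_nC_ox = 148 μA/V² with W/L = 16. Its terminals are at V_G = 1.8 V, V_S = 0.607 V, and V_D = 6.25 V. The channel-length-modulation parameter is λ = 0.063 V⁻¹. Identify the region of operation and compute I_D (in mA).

V_GS = V_G − V_S = 1.8 − 0.607 = 1.19 V; V_DS = V_D − V_S = 6.25 − 0.607 = 5.64 V.
k_n = μ_nC_ox · (W/L) = 2.368 mA/V².
V_ov = V_GS − V_t = 1.19 − 0.486 = 0.707 V.
Since V_DS = 5.64 V ≥ V_ov = 0.707 V, the device is in saturation.
I_D = ½ k_n V_ov² (1 + λ V_DS) = 0.5 × 2.368 × 0.707² × (1 + 0.063 × 5.64) = 0.802 mA.

Saturation; I_D = 0.802 mA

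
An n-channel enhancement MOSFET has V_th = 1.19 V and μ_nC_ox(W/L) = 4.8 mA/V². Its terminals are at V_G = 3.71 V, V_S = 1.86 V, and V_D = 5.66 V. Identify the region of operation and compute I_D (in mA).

Saturation; I_D = 1.05 mA

V_GS = V_G − V_S = 3.71 − 1.86 = 1.85 V; V_DS = V_D − V_S = 5.66 − 1.86 = 3.8 V.
V_ov = V_GS − V_th = 1.85 − 1.19 = 0.66 V.
Since V_DS = 3.8 V ≥ V_ov = 0.66 V, the device is in saturation.
I_D = ½ k_n V_ov² = 0.5 × 4.8 × 0.66² = 1.05 mA.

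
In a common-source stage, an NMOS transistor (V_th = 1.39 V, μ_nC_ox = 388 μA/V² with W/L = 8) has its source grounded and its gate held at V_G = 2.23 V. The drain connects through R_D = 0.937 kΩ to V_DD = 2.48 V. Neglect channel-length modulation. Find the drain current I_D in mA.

V_GS = V_G = 2.23 V, so V_ov = 2.23 − 1.39 = 0.84 V.
k_n = μ_nC_ox · (W/L) = 3.104 mA/V².
Assume saturation: I_D = ½ k_n V_ov² = 0.5 × 3.104 × 0.84² = 1.1 mA, giving V_DS = V_DD − I_D R_D = 2.48 − 1.1 × 0.937 = 1.45 V.
V_DS = 1.45 V ≥ V_ov = 0.84 V, confirming saturation.

I_D = 1.10 mA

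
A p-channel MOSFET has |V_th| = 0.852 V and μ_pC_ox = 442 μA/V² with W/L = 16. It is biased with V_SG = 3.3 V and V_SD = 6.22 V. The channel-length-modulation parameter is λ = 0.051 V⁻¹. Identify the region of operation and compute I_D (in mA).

k_p = μ_pC_ox · (W/L) = 7.072 mA/V².
V_ov = V_SG − |V_th| = 3.3 − 0.852 = 2.45 V.
Since V_SD = 6.22 V ≥ V_ov = 2.45 V, the device is in saturation.
I_D = ½ k_p V_ov² (1 + λ V_SD) = 0.5 × 7.072 × 2.45² × (1 + 0.051 × 6.22) = 27.9 mA.

Saturation; I_D = 27.9 mA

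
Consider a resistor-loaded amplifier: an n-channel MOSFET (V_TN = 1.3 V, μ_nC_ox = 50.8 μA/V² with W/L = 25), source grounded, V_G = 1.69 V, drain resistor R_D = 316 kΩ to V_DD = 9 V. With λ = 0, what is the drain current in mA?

V_GS = V_G = 1.69 V, so V_ov = 1.69 − 1.3 = 0.39 V.
k_n = μ_nC_ox · (W/L) = 1.27 mA/V².
Assume saturation: I_D = ½ k_n V_ov² = 0.5 × 1.27 × 0.39² = 0.0966 mA, giving V_DS = V_DD − I_D R_D = 9 − 0.0966 × 316 = -21.5 V.
But -21.5 V < V_ov = 0.39 V, so the device is actually in triode.
In triode I_D = k_n[V_ov V_DS − ½ V_DS²] and I_D = (V_DD − V_DS)/R_D. Equating: 201 V_DS² − 157.5 V_DS + 9 = 0, giving V_DS = 0.062 V (the root below V_ov).
I_D = (9 − 0.062) / 316 = 0.0283 mA.

I_D = 0.0283 mA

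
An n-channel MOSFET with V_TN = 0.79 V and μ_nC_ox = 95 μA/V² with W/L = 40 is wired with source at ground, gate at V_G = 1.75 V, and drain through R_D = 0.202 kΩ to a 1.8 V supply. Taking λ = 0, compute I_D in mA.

V_GS = V_G = 1.75 V, so V_ov = 1.75 − 0.79 = 0.96 V.
k_n = μ_nC_ox · (W/L) = 3.8 mA/V².
Assume saturation: I_D = ½ k_n V_ov² = 0.5 × 3.8 × 0.96² = 1.75 mA, giving V_DS = V_DD − I_D R_D = 1.8 − 1.75 × 0.202 = 1.45 V.
V_DS = 1.45 V ≥ V_ov = 0.96 V, confirming saturation.

I_D = 1.75 mA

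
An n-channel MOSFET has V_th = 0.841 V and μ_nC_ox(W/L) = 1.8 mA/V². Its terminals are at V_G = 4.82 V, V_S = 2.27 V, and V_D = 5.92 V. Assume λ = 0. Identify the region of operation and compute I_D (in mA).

V_GS = V_G − V_S = 4.82 − 2.27 = 2.55 V; V_DS = V_D − V_S = 5.92 − 2.27 = 3.65 V.
V_ov = V_GS − V_th = 2.55 − 0.841 = 1.71 V.
Since V_DS = 3.65 V ≥ V_ov = 1.71 V, the device is in saturation.
I_D = ½ k_n V_ov² = 0.5 × 1.8 × 1.71² = 2.63 mA.

Saturation; I_D = 2.63 mA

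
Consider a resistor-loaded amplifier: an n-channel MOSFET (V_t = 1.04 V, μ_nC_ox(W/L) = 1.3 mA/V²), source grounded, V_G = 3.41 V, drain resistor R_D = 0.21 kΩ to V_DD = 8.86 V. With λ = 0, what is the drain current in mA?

V_GS = V_G = 3.41 V, so V_ov = 3.41 − 1.04 = 2.37 V.
Assume saturation: I_D = ½ k_n V_ov² = 0.5 × 1.3 × 2.37² = 3.65 mA, giving V_DS = V_DD − I_D R_D = 8.86 − 3.65 × 0.21 = 8.09 V.
V_DS = 8.09 V ≥ V_ov = 2.37 V, confirming saturation.

I_D = 3.65 mA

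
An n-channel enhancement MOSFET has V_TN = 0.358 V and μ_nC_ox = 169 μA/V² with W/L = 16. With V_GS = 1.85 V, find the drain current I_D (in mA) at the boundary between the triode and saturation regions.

I_D = 3.01 mA

At the boundary V_DS = V_ov = V_GS − V_TN = 1.85 − 0.358 = 1.49 V.
k_n = μ_nC_ox · (W/L) = 2.704 mA/V².
I_D = ½ k_n V_ov² = 0.5 × 2.704 × 1.49² = 3.01 mA.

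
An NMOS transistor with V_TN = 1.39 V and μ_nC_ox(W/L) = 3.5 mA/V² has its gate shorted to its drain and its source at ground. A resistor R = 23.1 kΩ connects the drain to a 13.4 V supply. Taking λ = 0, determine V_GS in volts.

With gate tied to drain, V_GS = V_DS ≥ V_GS − V_TN, so the device is in saturation.
KCL at the drain: ½ k_n (V_GS − V_TN)² = (V_DD − V_GS)/R.
Let x = V_GS − 1.39. Then 40.4 x² + x − 12.01 = 0, giving x = 0.533 V (positive root), so V_GS = 1.92 V.
I_D = (V_DD − V_GS)/R = (13.4 − 1.92) / 23.1 = 0.497 mA.

V_GS = 1.92 V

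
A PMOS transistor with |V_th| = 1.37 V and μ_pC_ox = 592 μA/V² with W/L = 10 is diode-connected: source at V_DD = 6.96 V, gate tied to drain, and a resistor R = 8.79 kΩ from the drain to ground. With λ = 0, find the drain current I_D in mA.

I_D = 0.585 mA

With gate tied to drain, V_SG = V_SD ≥ V_SG − |V_th|, so the device is in saturation.
k_p = μ_pC_ox · (W/L) = 5.92 mA/V².
KCL at the drain: ½ k_p (V_SG − |V_th|)² = (V_DD − V_SG)/R.
Let x = V_SG − 1.37. Then 26 x² + x − 5.59 = 0, giving x = 0.445 V (positive root), so V_SG = 1.81 V.
I_D = (V_DD − V_SG)/R = (6.96 − 1.81) / 8.79 = 0.585 mA.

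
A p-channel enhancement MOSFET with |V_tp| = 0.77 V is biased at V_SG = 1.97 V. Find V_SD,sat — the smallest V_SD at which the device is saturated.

The boundary between triode and saturation is V_SD = V_SG − |V_tp| = V_ov.
V_ov = 1.97 − 0.77 = 1.2 V.

V_SD,sat = 1.20 V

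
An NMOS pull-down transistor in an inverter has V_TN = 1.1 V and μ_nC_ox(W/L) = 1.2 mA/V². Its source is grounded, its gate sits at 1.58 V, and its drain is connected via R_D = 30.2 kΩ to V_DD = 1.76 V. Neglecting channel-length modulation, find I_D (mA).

I_D = 0.0547 mA

V_GS = V_G = 1.58 V, so V_ov = 1.58 − 1.1 = 0.48 V.
Assume saturation: I_D = ½ k_n V_ov² = 0.5 × 1.2 × 0.48² = 0.138 mA, giving V_DS = V_DD − I_D R_D = 1.76 − 0.138 × 30.2 = -2.41 V.
But -2.41 V < V_ov = 0.48 V, so the device is actually in triode.
In triode I_D = k_n[V_ov V_DS − ½ V_DS²] and I_D = (V_DD − V_DS)/R_D. Equating: 18.1 V_DS² − 18.4 V_DS + 1.76 = 0, giving V_DS = 0.107 V (the root below V_ov).
I_D = (1.76 − 0.107) / 30.2 = 0.0547 mA.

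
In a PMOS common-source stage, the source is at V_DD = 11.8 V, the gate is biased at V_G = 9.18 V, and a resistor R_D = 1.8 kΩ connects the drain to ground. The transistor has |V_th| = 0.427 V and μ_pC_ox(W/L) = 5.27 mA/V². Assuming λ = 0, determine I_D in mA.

V_SG = V_DD − V_G = 11.8 − 9.18 = 2.62 V, so V_ov = 2.62 − 0.427 = 2.19 V.
Assume saturation: I_D = ½ k_p V_ov² = 0.5 × 5.27 × 2.19² = 12.7 mA, giving V_SD = V_DD − I_D R_D = 11.8 − 12.7 × 1.8 = -11 V.
But -11 V < V_ov = 2.19 V, so the device is actually in triode.
In triode I_D = k_p[V_ov V_SD − ½ V_SD²] and I_D = (V_DD − V_SD)/R_D. Equating: 4.74 V_SD² − 21.8 V_SD + 11.8 = 0, giving V_SD = 0.627 V (the root below V_ov).
I_D = (11.8 − 0.627) / 1.8 = 6.21 mA.

I_D = 6.21 mA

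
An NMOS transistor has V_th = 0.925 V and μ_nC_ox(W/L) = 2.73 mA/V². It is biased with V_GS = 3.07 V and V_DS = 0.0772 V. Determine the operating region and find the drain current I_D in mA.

Triode; I_D = 0.444 mA

V_ov = V_GS − V_th = 3.07 − 0.925 = 2.14 V.
Since V_DS = 0.0772 V < V_ov = 2.14 V, the device is in the triode region.
I_D = k_n [V_ov · V_DS − ½ V_DS²] = 2.73 × [2.14 × 0.0772 − 0.5 × 0.0772²] = 0.444 mA.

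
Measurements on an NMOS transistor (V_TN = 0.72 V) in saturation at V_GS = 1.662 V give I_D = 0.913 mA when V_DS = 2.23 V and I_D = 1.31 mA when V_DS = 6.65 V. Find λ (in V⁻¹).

λ = 0.126 V⁻¹

With V_GS fixed, I_D ∝ (1 + λ V_DS) in saturation, so I_D2/I_D1 = (1 + λ V_DS2)/(1 + λ V_DS1).
1.31/0.913 = 1.435 = (1 + 6.65 λ)/(1 + 2.23 λ).
Solving: λ (I_D1 V_DS2 − I_D2 V_DS1) = I_D2 − I_D1, so λ = (1.31 − 0.913) / (0.913 × 6.65 − 1.31 × 2.23) = 0.397 / 3.15 = 0.126 V⁻¹.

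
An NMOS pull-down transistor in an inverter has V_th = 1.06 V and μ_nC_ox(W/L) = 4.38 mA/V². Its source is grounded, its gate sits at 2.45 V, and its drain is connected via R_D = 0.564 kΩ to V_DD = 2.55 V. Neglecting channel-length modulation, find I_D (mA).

V_GS = V_G = 2.45 V, so V_ov = 2.45 − 1.06 = 1.39 V.
Assume saturation: I_D = ½ k_n V_ov² = 0.5 × 4.38 × 1.39² = 4.23 mA, giving V_DS = V_DD − I_D R_D = 2.55 − 4.23 × 0.564 = 0.164 V.
But 0.164 V < V_ov = 1.39 V, so the device is actually in triode.
In triode I_D = k_n[V_ov V_DS − ½ V_DS²] and I_D = (V_DD − V_DS)/R_D. Equating: 1.24 V_DS² − 4.434 V_DS + 2.55 = 0, giving V_DS = 0.719 V (the root below V_ov).
I_D = (2.55 − 0.719) / 0.564 = 3.25 mA.

I_D = 3.25 mA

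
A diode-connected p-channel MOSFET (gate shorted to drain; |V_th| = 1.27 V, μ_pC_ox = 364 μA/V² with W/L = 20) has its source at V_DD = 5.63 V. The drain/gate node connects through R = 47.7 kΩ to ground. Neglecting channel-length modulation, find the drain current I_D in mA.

I_D = 0.0881 mA

With gate tied to drain, V_SG = V_SD ≥ V_SG − |V_th|, so the device is in saturation.
k_p = μ_pC_ox · (W/L) = 7.28 mA/V².
KCL at the drain: ½ k_p (V_SG − |V_th|)² = (V_DD − V_SG)/R.
Let x = V_SG − 1.27. Then 174 x² + x − 4.36 = 0, giving x = 0.156 V (positive root), so V_SG = 1.43 V.
I_D = (V_DD − V_SG)/R = (5.63 − 1.43) / 47.7 = 0.0881 mA.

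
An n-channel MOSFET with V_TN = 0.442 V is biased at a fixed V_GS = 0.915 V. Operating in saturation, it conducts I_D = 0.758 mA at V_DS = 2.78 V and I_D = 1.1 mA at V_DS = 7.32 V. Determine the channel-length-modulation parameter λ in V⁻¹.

With V_GS fixed, I_D ∝ (1 + λ V_DS) in saturation, so I_D2/I_D1 = (1 + λ V_DS2)/(1 + λ V_DS1).
1.1/0.758 = 1.451 = (1 + 7.32 λ)/(1 + 2.78 λ).
Solving: λ (I_D1 V_DS2 − I_D2 V_DS1) = I_D2 − I_D1, so λ = (1.1 − 0.758) / (0.758 × 7.32 − 1.1 × 2.78) = 0.342 / 2.49 = 0.137 V⁻¹.

λ = 0.137 V⁻¹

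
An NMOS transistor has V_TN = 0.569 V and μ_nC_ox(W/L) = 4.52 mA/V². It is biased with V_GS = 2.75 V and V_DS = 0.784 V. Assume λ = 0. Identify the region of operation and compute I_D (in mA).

V_ov = V_GS − V_TN = 2.75 − 0.569 = 2.18 V.
Since V_DS = 0.784 V < V_ov = 2.18 V, the device is in the triode region.
I_D = k_n [V_ov · V_DS − ½ V_DS²] = 4.52 × [2.18 × 0.784 − 0.5 × 0.784²] = 6.34 mA.

Triode; I_D = 6.34 mA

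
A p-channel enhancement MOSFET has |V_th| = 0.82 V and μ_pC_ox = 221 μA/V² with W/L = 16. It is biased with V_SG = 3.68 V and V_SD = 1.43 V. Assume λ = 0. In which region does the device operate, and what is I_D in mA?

Triode; I_D = 10.8 mA

k_p = μ_pC_ox · (W/L) = 3.536 mA/V².
V_ov = V_SG − |V_th| = 3.68 − 0.82 = 2.86 V.
Since V_SD = 1.43 V < V_ov = 2.86 V, the device is in the triode region.
I_D = k_p [V_ov · V_SD − ½ V_SD²] = 3.536 × [2.86 × 1.43 − 0.5 × 1.43²] = 10.8 mA.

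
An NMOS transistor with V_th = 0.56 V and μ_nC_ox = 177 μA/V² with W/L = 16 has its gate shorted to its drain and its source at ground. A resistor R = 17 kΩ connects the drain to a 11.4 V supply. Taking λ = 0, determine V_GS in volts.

V_GS = 1.21 V

With gate tied to drain, V_GS = V_DS ≥ V_GS − V_th, so the device is in saturation.
k_n = μ_nC_ox · (W/L) = 2.832 mA/V².
KCL at the drain: ½ k_n (V_GS − V_th)² = (V_DD − V_GS)/R.
Let x = V_GS − 0.56. Then 24.1 x² + x − 10.84 = 0, giving x = 0.651 V (positive root), so V_GS = 1.21 V.
I_D = (V_DD − V_GS)/R = (11.4 − 1.21) / 17 = 0.599 mA.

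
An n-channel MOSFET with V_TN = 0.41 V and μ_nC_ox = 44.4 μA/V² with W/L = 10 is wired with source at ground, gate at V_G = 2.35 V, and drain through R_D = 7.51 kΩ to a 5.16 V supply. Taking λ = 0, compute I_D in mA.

V_GS = V_G = 2.35 V, so V_ov = 2.35 − 0.41 = 1.94 V.
k_n = μ_nC_ox · (W/L) = 0.444 mA/V².
Assume saturation: I_D = ½ k_n V_ov² = 0.5 × 0.444 × 1.94² = 0.836 mA, giving V_DS = V_DD − I_D R_D = 5.16 − 0.836 × 7.51 = -1.11 V.
But -1.11 V < V_ov = 1.94 V, so the device is actually in triode.
In triode I_D = k_n[V_ov V_DS − ½ V_DS²] and I_D = (V_DD − V_DS)/R_D. Equating: 1.67 V_DS² − 7.469 V_DS + 5.16 = 0, giving V_DS = 0.853 V (the root below V_ov).
I_D = (5.16 − 0.853) / 7.51 = 0.573 mA.

I_D = 0.573 mA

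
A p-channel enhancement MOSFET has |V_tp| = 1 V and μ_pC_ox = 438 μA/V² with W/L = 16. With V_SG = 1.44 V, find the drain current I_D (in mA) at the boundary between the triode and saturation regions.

At the boundary V_SD = V_ov = V_SG − |V_tp| = 1.44 − 1 = 0.44 V.
k_p = μ_pC_ox · (W/L) = 7.008 mA/V².
I_D = ½ k_p V_ov² = 0.5 × 7.008 × 0.44² = 0.678 mA.

I_D = 0.678 mA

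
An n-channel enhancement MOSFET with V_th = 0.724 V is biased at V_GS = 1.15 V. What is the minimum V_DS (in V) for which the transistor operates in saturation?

V_DS,sat = 0.426 V

The boundary between triode and saturation is V_DS = V_GS − V_th = V_ov.
V_ov = 1.15 − 0.724 = 0.426 V.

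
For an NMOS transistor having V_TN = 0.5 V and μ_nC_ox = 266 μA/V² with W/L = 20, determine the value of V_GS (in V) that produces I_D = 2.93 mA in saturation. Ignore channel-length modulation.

k_n = μ_nC_ox · (W/L) = 5.32 mA/V².
In saturation I_D = ½ k_n (V_GS − V_TN)², so V_GS − V_TN = √(2 I_D / k_n) = √(2 × 2.93 / 5.32) = 1.05 V.
V_GS = 0.5 + 1.05 = 1.55 V.

V_GS = 1.55 V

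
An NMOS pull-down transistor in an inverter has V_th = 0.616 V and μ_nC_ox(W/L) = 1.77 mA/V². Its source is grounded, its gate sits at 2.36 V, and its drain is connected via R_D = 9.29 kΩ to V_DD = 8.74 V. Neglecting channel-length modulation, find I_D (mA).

V_GS = V_G = 2.36 V, so V_ov = 2.36 − 0.616 = 1.74 V.
Assume saturation: I_D = ½ k_n V_ov² = 0.5 × 1.77 × 1.74² = 2.69 mA, giving V_DS = V_DD − I_D R_D = 8.74 − 2.69 × 9.29 = -16.3 V.
But -16.3 V < V_ov = 1.74 V, so the device is actually in triode.
In triode I_D = k_n[V_ov V_DS − ½ V_DS²] and I_D = (V_DD − V_DS)/R_D. Equating: 8.22 V_DS² − 29.68 V_DS + 8.74 = 0, giving V_DS = 0.323 V (the root below V_ov).
I_D = (8.74 − 0.323) / 9.29 = 0.906 mA.

I_D = 0.906 mA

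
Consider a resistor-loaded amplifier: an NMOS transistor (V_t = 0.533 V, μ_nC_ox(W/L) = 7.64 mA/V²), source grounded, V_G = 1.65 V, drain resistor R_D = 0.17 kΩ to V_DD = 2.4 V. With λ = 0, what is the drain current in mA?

I_D = 4.77 mA

V_GS = V_G = 1.65 V, so V_ov = 1.65 − 0.533 = 1.12 V.
Assume saturation: I_D = ½ k_n V_ov² = 0.5 × 7.64 × 1.12² = 4.77 mA, giving V_DS = V_DD − I_D R_D = 2.4 − 4.77 × 0.17 = 1.59 V.
V_DS = 1.59 V ≥ V_ov = 1.12 V, confirming saturation.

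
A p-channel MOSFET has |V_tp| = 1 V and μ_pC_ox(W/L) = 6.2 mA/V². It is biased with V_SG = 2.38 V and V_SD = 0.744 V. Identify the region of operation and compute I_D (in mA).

Triode; I_D = 4.65 mA

V_ov = V_SG − |V_tp| = 2.38 − 1 = 1.38 V.
Since V_SD = 0.744 V < V_ov = 1.38 V, the device is in the triode region.
I_D = k_p [V_ov · V_SD − ½ V_SD²] = 6.2 × [1.38 × 0.744 − 0.5 × 0.744²] = 4.65 mA.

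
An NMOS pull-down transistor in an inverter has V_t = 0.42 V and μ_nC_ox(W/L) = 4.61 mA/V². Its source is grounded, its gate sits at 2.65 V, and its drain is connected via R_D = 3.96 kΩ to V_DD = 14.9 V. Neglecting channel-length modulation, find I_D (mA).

V_GS = V_G = 2.65 V, so V_ov = 2.65 − 0.42 = 2.23 V.
Assume saturation: I_D = ½ k_n V_ov² = 0.5 × 4.61 × 2.23² = 11.5 mA, giving V_DS = V_DD − I_D R_D = 14.9 − 11.5 × 3.96 = -30.5 V.
But -30.5 V < V_ov = 2.23 V, so the device is actually in triode.
In triode I_D = k_n[V_ov V_DS − ½ V_DS²] and I_D = (V_DD − V_DS)/R_D. Equating: 9.13 V_DS² − 41.71 V_DS + 14.9 = 0, giving V_DS = 0.391 V (the root below V_ov).
I_D = (14.9 − 0.391) / 3.96 = 3.66 mA.

I_D = 3.66 mA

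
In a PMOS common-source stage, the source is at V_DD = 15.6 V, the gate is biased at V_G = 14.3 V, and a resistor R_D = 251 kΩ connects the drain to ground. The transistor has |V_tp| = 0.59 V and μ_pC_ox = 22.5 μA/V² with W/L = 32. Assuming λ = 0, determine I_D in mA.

V_SG = V_DD − V_G = 15.6 − 14.3 = 1.3 V, so V_ov = 1.3 − 0.59 = 0.71 V.
k_p = μ_pC_ox · (W/L) = 0.72 mA/V².
Assume saturation: I_D = ½ k_p V_ov² = 0.5 × 0.72 × 0.71² = 0.181 mA, giving V_SD = V_DD − I_D R_D = 15.6 − 0.181 × 251 = -30 V.
But -30 V < V_ov = 0.71 V, so the device is actually in triode.
In triode I_D = k_p[V_ov V_SD − ½ V_SD²] and I_D = (V_DD − V_SD)/R_D. Equating: 90.4 V_SD² − 129.3 V_SD + 15.6 = 0, giving V_SD = 0.133 V (the root below V_ov).
I_D = (15.6 − 0.133) / 251 = 0.0616 mA.

I_D = 0.0616 mA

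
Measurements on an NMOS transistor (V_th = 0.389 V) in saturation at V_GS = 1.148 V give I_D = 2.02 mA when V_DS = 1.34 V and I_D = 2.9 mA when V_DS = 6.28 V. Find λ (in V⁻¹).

λ = 0.100 V⁻¹

With V_GS fixed, I_D ∝ (1 + λ V_DS) in saturation, so I_D2/I_D1 = (1 + λ V_DS2)/(1 + λ V_DS1).
2.9/2.02 = 1.436 = (1 + 6.28 λ)/(1 + 1.34 λ).
Solving: λ (I_D1 V_DS2 − I_D2 V_DS1) = I_D2 − I_D1, so λ = (2.9 − 2.02) / (2.02 × 6.28 − 2.9 × 1.34) = 0.88 / 8.8 = 0.1 V⁻¹.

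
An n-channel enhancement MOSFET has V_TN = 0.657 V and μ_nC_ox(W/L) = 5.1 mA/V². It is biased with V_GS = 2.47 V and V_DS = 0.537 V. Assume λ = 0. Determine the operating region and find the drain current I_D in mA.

Triode; I_D = 4.23 mA

V_ov = V_GS − V_TN = 2.47 − 0.657 = 1.81 V.
Since V_DS = 0.537 V < V_ov = 1.81 V, the device is in the triode region.
I_D = k_n [V_ov · V_DS − ½ V_DS²] = 5.1 × [1.81 × 0.537 − 0.5 × 0.537²] = 4.23 mA.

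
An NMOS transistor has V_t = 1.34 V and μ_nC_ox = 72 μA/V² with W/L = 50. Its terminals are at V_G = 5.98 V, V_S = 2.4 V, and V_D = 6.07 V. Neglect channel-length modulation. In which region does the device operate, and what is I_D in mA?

V_GS = V_G − V_S = 5.98 − 2.4 = 3.58 V; V_DS = V_D − V_S = 6.07 − 2.4 = 3.67 V.
k_n = μ_nC_ox · (W/L) = 3.6 mA/V².
V_ov = V_GS − V_t = 3.58 − 1.34 = 2.24 V.
Since V_DS = 3.67 V ≥ V_ov = 2.24 V, the device is in saturation.
I_D = ½ k_n V_ov² = 0.5 × 3.6 × 2.24² = 9.03 mA.

Saturation; I_D = 9.03 mA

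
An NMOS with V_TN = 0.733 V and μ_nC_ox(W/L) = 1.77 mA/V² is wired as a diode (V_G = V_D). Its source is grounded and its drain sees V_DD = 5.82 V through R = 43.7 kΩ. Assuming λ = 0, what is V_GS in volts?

With gate tied to drain, V_GS = V_DS ≥ V_GS − V_TN, so the device is in saturation.
KCL at the drain: ½ k_n (V_GS − V_TN)² = (V_DD − V_GS)/R.
Let x = V_GS − 0.733. Then 38.7 x² + x − 5.087 = 0, giving x = 0.35 V (positive root), so V_GS = 1.08 V.
I_D = (V_DD − V_GS)/R = (5.82 − 1.08) / 43.7 = 0.108 mA.

V_GS = 1.08 V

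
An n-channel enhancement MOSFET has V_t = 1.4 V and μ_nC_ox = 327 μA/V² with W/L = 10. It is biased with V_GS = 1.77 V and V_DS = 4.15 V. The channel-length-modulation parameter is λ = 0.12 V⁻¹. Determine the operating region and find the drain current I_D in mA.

k_n = μ_nC_ox · (W/L) = 3.27 mA/V².
V_ov = V_GS − V_t = 1.77 − 1.4 = 0.37 V.
Since V_DS = 4.15 V ≥ V_ov = 0.37 V, the device is in saturation.
I_D = ½ k_n V_ov² (1 + λ V_DS) = 0.5 × 3.27 × 0.37² × (1 + 0.12 × 4.15) = 0.335 mA.

Saturation; I_D = 0.335 mA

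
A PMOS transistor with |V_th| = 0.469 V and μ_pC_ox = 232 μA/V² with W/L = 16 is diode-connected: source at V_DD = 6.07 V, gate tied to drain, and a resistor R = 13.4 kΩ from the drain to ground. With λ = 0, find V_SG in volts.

With gate tied to drain, V_SG = V_SD ≥ V_SG − |V_th|, so the device is in saturation.
k_p = μ_pC_ox · (W/L) = 3.712 mA/V².
KCL at the drain: ½ k_p (V_SG − |V_th|)² = (V_DD − V_SG)/R.
Let x = V_SG − 0.469. Then 24.9 x² + x − 5.601 = 0, giving x = 0.455 V (positive root), so V_SG = 0.924 V.
I_D = (V_DD − V_SG)/R = (6.07 − 0.924) / 13.4 = 0.384 mA.

V_SG = 0.924 V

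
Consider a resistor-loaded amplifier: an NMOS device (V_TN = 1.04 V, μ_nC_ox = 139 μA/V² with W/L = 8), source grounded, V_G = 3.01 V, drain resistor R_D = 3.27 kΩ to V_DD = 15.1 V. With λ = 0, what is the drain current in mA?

V_GS = V_G = 3.01 V, so V_ov = 3.01 − 1.04 = 1.97 V.
k_n = μ_nC_ox · (W/L) = 1.112 mA/V².
Assume saturation: I_D = ½ k_n V_ov² = 0.5 × 1.112 × 1.97² = 2.16 mA, giving V_DS = V_DD − I_D R_D = 15.1 − 2.16 × 3.27 = 8.04 V.
V_DS = 8.04 V ≥ V_ov = 1.97 V, confirming saturation.

I_D = 2.16 mA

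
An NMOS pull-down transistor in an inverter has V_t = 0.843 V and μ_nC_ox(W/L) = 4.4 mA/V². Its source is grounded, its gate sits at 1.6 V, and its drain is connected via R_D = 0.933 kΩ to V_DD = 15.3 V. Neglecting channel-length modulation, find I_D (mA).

V_GS = V_G = 1.6 V, so V_ov = 1.6 − 0.843 = 0.757 V.
Assume saturation: I_D = ½ k_n V_ov² = 0.5 × 4.4 × 0.757² = 1.26 mA, giving V_DS = V_DD − I_D R_D = 15.3 − 1.26 × 0.933 = 14.1 V.
V_DS = 14.1 V ≥ V_ov = 0.757 V, confirming saturation.

I_D = 1.26 mA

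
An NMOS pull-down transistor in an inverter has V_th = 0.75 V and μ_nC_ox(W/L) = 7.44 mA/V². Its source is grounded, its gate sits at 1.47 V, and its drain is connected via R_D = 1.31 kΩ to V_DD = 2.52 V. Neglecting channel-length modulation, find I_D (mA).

I_D = 1.60 mA

V_GS = V_G = 1.47 V, so V_ov = 1.47 − 0.75 = 0.72 V.
Assume saturation: I_D = ½ k_n V_ov² = 0.5 × 7.44 × 0.72² = 1.93 mA, giving V_DS = V_DD − I_D R_D = 2.52 − 1.93 × 1.31 = -0.00627 V.
But -0.00627 V < V_ov = 0.72 V, so the device is actually in triode.
In triode I_D = k_n[V_ov V_DS − ½ V_DS²] and I_D = (V_DD − V_DS)/R_D. Equating: 4.87 V_DS² − 8.017 V_DS + 2.52 = 0, giving V_DS = 0.423 V (the root below V_ov).
I_D = (2.52 − 0.423) / 1.31 = 1.6 mA.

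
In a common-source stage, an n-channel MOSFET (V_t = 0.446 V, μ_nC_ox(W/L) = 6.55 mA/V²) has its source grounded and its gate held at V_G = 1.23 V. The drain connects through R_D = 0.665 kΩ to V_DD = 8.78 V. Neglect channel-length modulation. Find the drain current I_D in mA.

V_GS = V_G = 1.23 V, so V_ov = 1.23 − 0.446 = 0.784 V.
Assume saturation: I_D = ½ k_n V_ov² = 0.5 × 6.55 × 0.784² = 2.01 mA, giving V_DS = V_DD − I_D R_D = 8.78 − 2.01 × 0.665 = 7.44 V.
V_DS = 7.44 V ≥ V_ov = 0.784 V, confirming saturation.

I_D = 2.01 mA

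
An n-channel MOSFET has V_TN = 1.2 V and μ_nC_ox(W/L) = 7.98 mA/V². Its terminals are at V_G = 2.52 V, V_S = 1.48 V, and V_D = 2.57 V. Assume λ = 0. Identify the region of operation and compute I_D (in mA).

Cutoff; I_D = 0 mA

V_GS = V_G − V_S = 2.52 − 1.48 = 1.04 V; V_DS = V_D − V_S = 2.57 − 1.48 = 1.09 V.
V_GS = 1.04 V < V_TN = 1.2 V, so the transistor is in cutoff.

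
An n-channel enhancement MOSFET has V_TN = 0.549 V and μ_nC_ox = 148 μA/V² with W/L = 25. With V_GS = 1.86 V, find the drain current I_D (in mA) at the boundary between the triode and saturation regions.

At the boundary V_DS = V_ov = V_GS − V_TN = 1.86 − 0.549 = 1.31 V.
k_n = μ_nC_ox · (W/L) = 3.7 mA/V².
I_D = ½ k_n V_ov² = 0.5 × 3.7 × 1.31² = 3.18 mA.

I_D = 3.18 mA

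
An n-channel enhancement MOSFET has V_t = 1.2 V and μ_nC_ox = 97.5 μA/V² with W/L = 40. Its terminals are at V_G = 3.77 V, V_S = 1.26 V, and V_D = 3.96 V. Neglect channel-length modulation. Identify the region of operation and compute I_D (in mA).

Saturation; I_D = 3.35 mA

V_GS = V_G − V_S = 3.77 − 1.26 = 2.51 V; V_DS = V_D − V_S = 3.96 − 1.26 = 2.7 V.
k_n = μ_nC_ox · (W/L) = 3.9 mA/V².
V_ov = V_GS − V_t = 2.51 − 1.2 = 1.31 V.
Since V_DS = 2.7 V ≥ V_ov = 1.31 V, the device is in saturation.
I_D = ½ k_n V_ov² = 0.5 × 3.9 × 1.31² = 3.35 mA.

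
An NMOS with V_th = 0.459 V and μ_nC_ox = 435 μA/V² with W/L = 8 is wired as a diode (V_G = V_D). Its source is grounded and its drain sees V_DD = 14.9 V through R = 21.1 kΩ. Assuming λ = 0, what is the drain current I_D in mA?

I_D = 0.655 mA

With gate tied to drain, V_GS = V_DS ≥ V_GS − V_th, so the device is in saturation.
k_n = μ_nC_ox · (W/L) = 3.48 mA/V².
KCL at the drain: ½ k_n (V_GS − V_th)² = (V_DD − V_GS)/R.
Let x = V_GS − 0.459. Then 36.7 x² + x − 14.44 = 0, giving x = 0.614 V (positive root), so V_GS = 1.07 V.
I_D = (V_DD − V_GS)/R = (14.9 − 1.07) / 21.1 = 0.655 mA.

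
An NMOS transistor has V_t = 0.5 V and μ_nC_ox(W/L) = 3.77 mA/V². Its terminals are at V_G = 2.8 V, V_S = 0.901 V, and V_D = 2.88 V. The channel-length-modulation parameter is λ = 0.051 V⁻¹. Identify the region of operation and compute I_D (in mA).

Saturation; I_D = 4.06 mA

V_GS = V_G − V_S = 2.8 − 0.901 = 1.9 V; V_DS = V_D − V_S = 2.88 − 0.901 = 1.98 V.
V_ov = V_GS − V_t = 1.9 − 0.5 = 1.4 V.
Since V_DS = 1.98 V ≥ V_ov = 1.4 V, the device is in saturation.
I_D = ½ k_n V_ov² (1 + λ V_DS) = 0.5 × 3.77 × 1.4² × (1 + 0.051 × 1.98) = 4.06 mA.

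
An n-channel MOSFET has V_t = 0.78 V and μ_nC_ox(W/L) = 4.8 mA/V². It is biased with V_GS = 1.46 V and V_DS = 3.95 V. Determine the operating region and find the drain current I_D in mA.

V_ov = V_GS − V_t = 1.46 − 0.78 = 0.68 V.
Since V_DS = 3.95 V ≥ V_ov = 0.68 V, the device is in saturation.
I_D = ½ k_n V_ov² = 0.5 × 4.8 × 0.68² = 1.11 mA.

Saturation; I_D = 1.11 mA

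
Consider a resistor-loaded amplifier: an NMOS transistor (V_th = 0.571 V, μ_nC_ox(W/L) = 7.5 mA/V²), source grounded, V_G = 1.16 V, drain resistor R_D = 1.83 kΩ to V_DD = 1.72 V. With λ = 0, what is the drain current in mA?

I_D = 0.815 mA

V_GS = V_G = 1.16 V, so V_ov = 1.16 − 0.571 = 0.589 V.
Assume saturation: I_D = ½ k_n V_ov² = 0.5 × 7.5 × 0.589² = 1.3 mA, giving V_DS = V_DD − I_D R_D = 1.72 − 1.3 × 1.83 = -0.661 V.
But -0.661 V < V_ov = 0.589 V, so the device is actually in triode.
In triode I_D = k_n[V_ov V_DS − ½ V_DS²] and I_D = (V_DD − V_DS)/R_D. Equating: 6.86 V_DS² − 9.084 V_DS + 1.72 = 0, giving V_DS = 0.229 V (the root below V_ov).
I_D = (1.72 − 0.229) / 1.83 = 0.815 mA.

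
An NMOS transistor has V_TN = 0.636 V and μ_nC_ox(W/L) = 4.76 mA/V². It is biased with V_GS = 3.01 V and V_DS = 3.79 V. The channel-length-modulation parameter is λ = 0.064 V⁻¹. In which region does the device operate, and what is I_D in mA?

Saturation; I_D = 16.7 mA

V_ov = V_GS − V_TN = 3.01 − 0.636 = 2.37 V.
Since V_DS = 3.79 V ≥ V_ov = 2.37 V, the device is in saturation.
I_D = ½ k_n V_ov² (1 + λ V_DS) = 0.5 × 4.76 × 2.37² × (1 + 0.064 × 3.79) = 16.7 mA.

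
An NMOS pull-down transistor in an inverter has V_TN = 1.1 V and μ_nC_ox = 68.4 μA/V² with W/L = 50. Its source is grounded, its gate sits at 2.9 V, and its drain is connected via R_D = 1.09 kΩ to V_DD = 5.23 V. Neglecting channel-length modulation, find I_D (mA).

I_D = 4.01 mA

V_GS = V_G = 2.9 V, so V_ov = 2.9 − 1.1 = 1.8 V.
k_n = μ_nC_ox · (W/L) = 3.42 mA/V².
Assume saturation: I_D = ½ k_n V_ov² = 0.5 × 3.42 × 1.8² = 5.54 mA, giving V_DS = V_DD − I_D R_D = 5.23 − 5.54 × 1.09 = -0.809 V.
But -0.809 V < V_ov = 1.8 V, so the device is actually in triode.
In triode I_D = k_n[V_ov V_DS − ½ V_DS²] and I_D = (V_DD − V_DS)/R_D. Equating: 1.86 V_DS² − 7.71 V_DS + 5.23 = 0, giving V_DS = 0.855 V (the root below V_ov).
I_D = (5.23 − 0.855) / 1.09 = 4.01 mA.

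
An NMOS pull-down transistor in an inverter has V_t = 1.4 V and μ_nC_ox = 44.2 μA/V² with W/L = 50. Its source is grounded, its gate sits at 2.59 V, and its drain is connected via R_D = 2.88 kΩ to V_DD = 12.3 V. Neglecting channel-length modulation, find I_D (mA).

V_GS = V_G = 2.59 V, so V_ov = 2.59 − 1.4 = 1.19 V.
k_n = μ_nC_ox · (W/L) = 2.21 mA/V².
Assume saturation: I_D = ½ k_n V_ov² = 0.5 × 2.21 × 1.19² = 1.56 mA, giving V_DS = V_DD − I_D R_D = 12.3 − 1.56 × 2.88 = 7.79 V.
V_DS = 7.79 V ≥ V_ov = 1.19 V, confirming saturation.

I_D = 1.56 mA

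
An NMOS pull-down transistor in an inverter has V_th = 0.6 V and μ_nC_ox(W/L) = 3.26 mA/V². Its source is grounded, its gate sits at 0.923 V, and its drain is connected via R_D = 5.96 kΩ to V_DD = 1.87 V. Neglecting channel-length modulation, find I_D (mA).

I_D = 0.170 mA

V_GS = V_G = 0.923 V, so V_ov = 0.923 − 0.6 = 0.323 V.
Assume saturation: I_D = ½ k_n V_ov² = 0.5 × 3.26 × 0.323² = 0.17 mA, giving V_DS = V_DD − I_D R_D = 1.87 − 0.17 × 5.96 = 0.856 V.
V_DS = 0.856 V ≥ V_ov = 0.323 V, confirming saturation.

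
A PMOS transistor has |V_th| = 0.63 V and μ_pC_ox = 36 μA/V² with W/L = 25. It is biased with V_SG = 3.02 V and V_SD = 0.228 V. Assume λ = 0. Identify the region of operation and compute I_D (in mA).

Triode; I_D = 0.467 mA

k_p = μ_pC_ox · (W/L) = 0.9 mA/V².
V_ov = V_SG − |V_th| = 3.02 − 0.63 = 2.39 V.
Since V_SD = 0.228 V < V_ov = 2.39 V, the device is in the triode region.
I_D = k_p [V_ov · V_SD − ½ V_SD²] = 0.9 × [2.39 × 0.228 − 0.5 × 0.228²] = 0.467 mA.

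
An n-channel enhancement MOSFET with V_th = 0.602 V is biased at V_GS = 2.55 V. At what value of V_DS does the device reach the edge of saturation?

The boundary between triode and saturation is V_DS = V_GS − V_th = V_ov.
V_ov = 2.55 − 0.602 = 1.95 V.

V_DS,sat = 1.95 V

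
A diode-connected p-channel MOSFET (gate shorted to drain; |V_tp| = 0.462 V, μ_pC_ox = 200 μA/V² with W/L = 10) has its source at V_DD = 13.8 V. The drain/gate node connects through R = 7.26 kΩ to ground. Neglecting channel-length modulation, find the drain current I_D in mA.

I_D = 1.66 mA

With gate tied to drain, V_SG = V_SD ≥ V_SG − |V_tp|, so the device is in saturation.
k_p = μ_pC_ox · (W/L) = 2 mA/V².
KCL at the drain: ½ k_p (V_SG − |V_tp|)² = (V_DD − V_SG)/R.
Let x = V_SG − 0.462. Then 7.26 x² + x − 13.34 = 0, giving x = 1.29 V (positive root), so V_SG = 1.75 V.
I_D = (V_DD − V_SG)/R = (13.8 − 1.75) / 7.26 = 1.66 mA.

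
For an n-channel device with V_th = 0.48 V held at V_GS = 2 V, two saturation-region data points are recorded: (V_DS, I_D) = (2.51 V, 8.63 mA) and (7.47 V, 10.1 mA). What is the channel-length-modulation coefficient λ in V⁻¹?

With V_GS fixed, I_D ∝ (1 + λ V_DS) in saturation, so I_D2/I_D1 = (1 + λ V_DS2)/(1 + λ V_DS1).
10.1/8.63 = 1.17 = (1 + 7.47 λ)/(1 + 2.51 λ).
Solving: λ (I_D1 V_DS2 − I_D2 V_DS1) = I_D2 − I_D1, so λ = (10.1 − 8.63) / (8.63 × 7.47 − 10.1 × 2.51) = 1.47 / 39.1 = 0.0376 V⁻¹.

λ = 0.0376 V⁻¹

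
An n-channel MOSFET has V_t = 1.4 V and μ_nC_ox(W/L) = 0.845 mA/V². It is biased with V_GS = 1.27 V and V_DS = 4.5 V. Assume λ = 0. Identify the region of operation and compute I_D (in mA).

V_GS = 1.27 V < V_t = 1.4 V, so the transistor is in cutoff.

Cutoff; I_D = 0 mA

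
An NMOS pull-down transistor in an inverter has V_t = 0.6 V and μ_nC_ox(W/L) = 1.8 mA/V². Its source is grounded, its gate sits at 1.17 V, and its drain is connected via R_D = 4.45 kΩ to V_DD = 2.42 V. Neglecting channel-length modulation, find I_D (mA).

I_D = 0.292 mA

V_GS = V_G = 1.17 V, so V_ov = 1.17 − 0.6 = 0.57 V.
Assume saturation: I_D = ½ k_n V_ov² = 0.5 × 1.8 × 0.57² = 0.292 mA, giving V_DS = V_DD − I_D R_D = 2.42 − 0.292 × 4.45 = 1.12 V.
V_DS = 1.12 V ≥ V_ov = 0.57 V, confirming saturation.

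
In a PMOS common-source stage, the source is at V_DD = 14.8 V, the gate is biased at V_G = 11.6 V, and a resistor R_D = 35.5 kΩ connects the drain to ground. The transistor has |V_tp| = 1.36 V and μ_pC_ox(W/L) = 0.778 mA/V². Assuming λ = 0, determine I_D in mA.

I_D = 0.408 mA

V_SG = V_DD − V_G = 14.8 − 11.6 = 3.2 V, so V_ov = 3.2 − 1.36 = 1.84 V.
Assume saturation: I_D = ½ k_p V_ov² = 0.5 × 0.778 × 1.84² = 1.32 mA, giving V_SD = V_DD − I_D R_D = 14.8 − 1.32 × 35.5 = -32 V.
But -32 V < V_ov = 1.84 V, so the device is actually in triode.
In triode I_D = k_p[V_ov V_SD − ½ V_SD²] and I_D = (V_DD − V_SD)/R_D. Equating: 13.8 V_SD² − 51.82 V_SD + 14.8 = 0, giving V_SD = 0.311 V (the root below V_ov).
I_D = (14.8 − 0.311) / 35.5 = 0.408 mA.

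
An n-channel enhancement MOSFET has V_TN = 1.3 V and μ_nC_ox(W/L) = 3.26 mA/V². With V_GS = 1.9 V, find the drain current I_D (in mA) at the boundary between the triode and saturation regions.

At the boundary V_DS = V_ov = V_GS − V_TN = 1.9 − 1.3 = 0.6 V.
I_D = ½ k_n V_ov² = 0.5 × 3.26 × 0.6² = 0.587 mA.

I_D = 0.587 mA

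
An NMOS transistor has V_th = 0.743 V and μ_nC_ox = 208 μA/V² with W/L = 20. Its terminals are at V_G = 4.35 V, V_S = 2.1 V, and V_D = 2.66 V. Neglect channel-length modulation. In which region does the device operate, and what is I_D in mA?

V_GS = V_G − V_S = 4.35 − 2.1 = 2.25 V; V_DS = V_D − V_S = 2.66 − 2.1 = 0.56 V.
k_n = μ_nC_ox · (W/L) = 4.16 mA/V².
V_ov = V_GS − V_th = 2.25 − 0.743 = 1.51 V.
Since V_DS = 0.56 V < V_ov = 1.51 V, the device is in the triode region.
I_D = k_n [V_ov · V_DS − ½ V_DS²] = 4.16 × [1.51 × 0.56 − 0.5 × 0.56²] = 2.86 mA.

Triode; I_D = 2.86 mA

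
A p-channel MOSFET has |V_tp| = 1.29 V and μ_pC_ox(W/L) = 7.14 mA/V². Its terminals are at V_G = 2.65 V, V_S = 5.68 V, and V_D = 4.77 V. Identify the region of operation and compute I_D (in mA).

V_SG = V_S − V_G = 5.68 − 2.65 = 3.03 V; V_SD = V_S − V_D = 5.68 − 4.77 = 0.91 V.
V_ov = V_SG − |V_tp| = 3.03 − 1.29 = 1.74 V.
Since V_SD = 0.91 V < V_ov = 1.74 V, the device is in the triode region.
I_D = k_p [V_ov · V_SD − ½ V_SD²] = 7.14 × [1.74 × 0.91 − 0.5 × 0.91²] = 8.35 mA.

Triode; I_D = 8.35 mA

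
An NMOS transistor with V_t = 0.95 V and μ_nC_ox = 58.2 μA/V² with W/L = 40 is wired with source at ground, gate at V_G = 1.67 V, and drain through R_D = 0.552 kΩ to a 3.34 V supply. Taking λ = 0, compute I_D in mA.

V_GS = V_G = 1.67 V, so V_ov = 1.67 − 0.95 = 0.72 V.
k_n = μ_nC_ox · (W/L) = 2.328 mA/V².
Assume saturation: I_D = ½ k_n V_ov² = 0.5 × 2.328 × 0.72² = 0.603 mA, giving V_DS = V_DD − I_D R_D = 3.34 − 0.603 × 0.552 = 3.01 V.
V_DS = 3.01 V ≥ V_ov = 0.72 V, confirming saturation.

I_D = 0.603 mA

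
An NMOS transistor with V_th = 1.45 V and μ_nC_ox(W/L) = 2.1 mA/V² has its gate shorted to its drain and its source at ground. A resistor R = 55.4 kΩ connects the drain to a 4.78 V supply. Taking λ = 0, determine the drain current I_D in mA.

I_D = 0.0559 mA

With gate tied to drain, V_GS = V_DS ≥ V_GS − V_th, so the device is in saturation.
KCL at the drain: ½ k_n (V_GS − V_th)² = (V_DD − V_GS)/R.
Let x = V_GS − 1.45. Then 58.2 x² + x − 3.33 = 0, giving x = 0.231 V (positive root), so V_GS = 1.68 V.
I_D = (V_DD − V_GS)/R = (4.78 − 1.68) / 55.4 = 0.0559 mA.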